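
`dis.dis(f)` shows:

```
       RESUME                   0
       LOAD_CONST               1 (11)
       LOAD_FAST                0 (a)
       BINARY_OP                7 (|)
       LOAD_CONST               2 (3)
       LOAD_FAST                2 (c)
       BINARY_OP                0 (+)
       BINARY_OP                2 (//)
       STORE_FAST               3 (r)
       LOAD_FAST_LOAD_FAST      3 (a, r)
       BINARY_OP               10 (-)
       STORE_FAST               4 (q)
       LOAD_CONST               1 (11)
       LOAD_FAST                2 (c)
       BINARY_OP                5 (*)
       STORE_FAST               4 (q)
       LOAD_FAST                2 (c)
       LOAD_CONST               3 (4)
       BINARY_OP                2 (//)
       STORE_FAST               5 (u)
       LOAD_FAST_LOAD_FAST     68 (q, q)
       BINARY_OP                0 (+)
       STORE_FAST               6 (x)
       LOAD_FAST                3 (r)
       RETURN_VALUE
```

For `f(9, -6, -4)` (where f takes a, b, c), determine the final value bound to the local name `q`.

LOAD_CONST → push 11. Stack: [11]
LOAD_FAST a → push 9. Stack: [11, 9]
BINARY_OP | → 11 | 9 = 11. Stack: [11]
LOAD_CONST → push 3. Stack: [11, 3]
LOAD_FAST c → push -4. Stack: [11, 3, -4]
BINARY_OP + → 3 + -4 = -1. Stack: [11, -1]
BINARY_OP // → 11 // -1 = -11. Stack: [-11]
STORE_FAST r → r=-11. Stack: []
LOAD_FAST_LOAD_FAST a,r → push 9,-11. Stack: [9, -11]
BINARY_OP - → 9 - -11 = 20. Stack: [20]
STORE_FAST q → q=20. Stack: []
LOAD_CONST → push 11. Stack: [11]
LOAD_FAST c → push -4. Stack: [11, -4]
BINARY_OP * → 11 * -4 = -44. Stack: [-44]
STORE_FAST q → q=-44. Stack: []
LOAD_FAST c → push -4. Stack: [-4]
LOAD_CONST → push 4. Stack: [-4, 4]
BINARY_OP // → -4 // 4 = -1. Stack: [-1]
STORE_FAST u → u=-1. Stack: []
LOAD_FAST_LOAD_FAST q,q → push -44,-44. Stack: [-44, -44]
BINARY_OP + → -44 + -44 = -88. Stack: [-88]
STORE_FAST x → x=-88. Stack: []
LOAD_FAST r → push -11. Stack: [-11]
RETURN_VALUE → return -11.

-44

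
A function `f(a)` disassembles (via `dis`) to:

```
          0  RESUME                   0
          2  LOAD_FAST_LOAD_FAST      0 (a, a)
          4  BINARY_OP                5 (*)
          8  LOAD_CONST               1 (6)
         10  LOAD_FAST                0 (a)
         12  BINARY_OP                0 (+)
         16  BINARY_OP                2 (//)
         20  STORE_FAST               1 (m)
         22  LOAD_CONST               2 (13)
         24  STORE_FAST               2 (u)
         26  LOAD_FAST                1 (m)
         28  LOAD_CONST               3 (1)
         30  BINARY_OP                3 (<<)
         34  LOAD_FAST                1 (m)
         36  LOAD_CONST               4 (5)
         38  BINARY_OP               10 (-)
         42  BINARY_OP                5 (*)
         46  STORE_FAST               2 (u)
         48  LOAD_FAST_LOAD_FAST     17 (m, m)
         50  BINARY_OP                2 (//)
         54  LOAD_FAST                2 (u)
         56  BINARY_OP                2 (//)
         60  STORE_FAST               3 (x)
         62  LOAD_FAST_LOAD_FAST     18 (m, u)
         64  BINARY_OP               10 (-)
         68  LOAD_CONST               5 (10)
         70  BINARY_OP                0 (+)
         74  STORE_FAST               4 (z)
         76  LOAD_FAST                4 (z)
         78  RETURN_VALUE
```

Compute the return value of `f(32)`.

-1056

LOAD_FAST_LOAD_FAST a,a → push 32,32. Stack: [32, 32]
BINARY_OP * → 32 * 32 = 1024. Stack: [1024]
LOAD_CONST → push 6. Stack: [1024, 6]
LOAD_FAST a → push 32. Stack: [1024, 6, 32]
BINARY_OP + → 6 + 32 = 38. Stack: [1024, 38]
BINARY_OP // → 1024 // 38 = 26. Stack: [26]
STORE_FAST m → m=26. Stack: []
LOAD_CONST → push 13. Stack: [13]
STORE_FAST u → u=13. Stack: []
LOAD_FAST m → push 26. Stack: [26]
LOAD_CONST → push 1. Stack: [26, 1]
BINARY_OP << → 26 << 1 = 52. Stack: [52]
LOAD_FAST m → push 26. Stack: [52, 26]
LOAD_CONST → push 5. Stack: [52, 26, 5]
BINARY_OP - → 26 - 5 = 21. Stack: [52, 21]
BINARY_OP * → 52 * 21 = 1092. Stack: [1092]
STORE_FAST u → u=1092. Stack: []
LOAD_FAST_LOAD_FAST m,m → push 26,26. Stack: [26, 26]
BINARY_OP // → 26 // 26 = 1. Stack: [1]
LOAD_FAST u → push 1092. Stack: [1, 1092]
BINARY_OP // → 1 // 1092 = 0. Stack: [0]
STORE_FAST x → x=0. Stack: []
LOAD_FAST_LOAD_FAST m,u → push 26,1092. Stack: [26, 1092]
BINARY_OP - → 26 - 1092 = -1066. Stack: [-1066]
LOAD_CONST → push 10. Stack: [-1066, 10]
BINARY_OP + → -1066 + 10 = -1056. Stack: [-1056]
STORE_FAST z → z=-1056. Stack: []
LOAD_FAST z → push -1056. Stack: [-1056]
RETURN_VALUE → return -1056.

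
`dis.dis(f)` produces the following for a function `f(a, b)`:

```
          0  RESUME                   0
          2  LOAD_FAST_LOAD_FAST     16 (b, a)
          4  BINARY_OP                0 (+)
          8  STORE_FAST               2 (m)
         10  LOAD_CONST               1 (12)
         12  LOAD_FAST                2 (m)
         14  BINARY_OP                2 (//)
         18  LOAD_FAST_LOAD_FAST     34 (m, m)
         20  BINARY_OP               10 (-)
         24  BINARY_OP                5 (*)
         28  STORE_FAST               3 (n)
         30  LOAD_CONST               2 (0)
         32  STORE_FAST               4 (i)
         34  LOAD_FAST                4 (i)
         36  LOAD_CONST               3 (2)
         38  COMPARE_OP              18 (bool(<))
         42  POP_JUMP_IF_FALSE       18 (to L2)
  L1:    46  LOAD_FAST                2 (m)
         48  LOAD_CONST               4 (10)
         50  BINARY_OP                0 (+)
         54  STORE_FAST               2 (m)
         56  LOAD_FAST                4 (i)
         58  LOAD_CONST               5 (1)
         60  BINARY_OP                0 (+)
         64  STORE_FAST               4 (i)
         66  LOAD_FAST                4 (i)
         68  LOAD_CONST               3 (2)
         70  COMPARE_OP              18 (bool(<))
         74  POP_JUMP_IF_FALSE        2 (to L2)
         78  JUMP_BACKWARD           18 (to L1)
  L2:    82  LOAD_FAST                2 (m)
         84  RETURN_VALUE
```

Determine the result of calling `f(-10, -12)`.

-2

LOAD_FAST_LOAD_FAST b,a → push -12,-10. Stack: [-12, -10]
BINARY_OP + → -12 + -10 = -22. Stack: [-22]
STORE_FAST m → m=-22. Stack: []
LOAD_CONST → push 12. Stack: [12]
LOAD_FAST m → push -22. Stack: [12, -22]
BINARY_OP // → 12 // -22 = -1. Stack: [-1]
LOAD_FAST_LOAD_FAST m,m → push -22,-22. Stack: [-1, -22, -22]
BINARY_OP - → -22 - -22 = 0. Stack: [-1, 0]
BINARY_OP * → -1 * 0 = 0. Stack: [0]
STORE_FAST n → n=0. Stack: []
LOAD_CONST → push 0. Stack: [0]
STORE_FAST i → i=0. Stack: []
LOAD_FAST i → push 0. Stack: [0]
LOAD_CONST → push 2. Stack: [0, 2]
COMPARE_OP bool(<) → 0 vs 2 = True. Stack: [True]
POP_JUMP_IF_FALSE → pop True; no jump. Stack: []
LOAD_FAST m → push -22. Stack: [-22]
LOAD_CONST → push 10. Stack: [-22, 10]
BINARY_OP + → -22 + 10 = -12. Stack: [-12]
STORE_FAST m → m=-12. Stack: []
LOAD_FAST i → push 0. Stack: [0]
LOAD_CONST → push 1. Stack: [0, 1]
BINARY_OP + → 0 + 1 = 1. Stack: [1]
STORE_FAST i → i=1. Stack: []
LOAD_FAST i → push 1. Stack: [1]
LOAD_CONST → push 2. Stack: [1, 2]
COMPARE_OP bool(<) → 1 vs 2 = True. Stack: [True]
POP_JUMP_IF_FALSE → pop True; no jump. Stack: []
LOAD_FAST m → push -12. Stack: [-12]
LOAD_CONST → push 10. Stack: [-12, 10]
BINARY_OP + → -12 + 10 = -2. Stack: [-2]
STORE_FAST m → m=-2. Stack: []
LOAD_FAST i → push 1. Stack: [1]
LOAD_CONST → push 1. Stack: [1, 1]
BINARY_OP + → 1 + 1 = 2. Stack: [2]
STORE_FAST i → i=2. Stack: []
LOAD_FAST i → push 2. Stack: [2]
LOAD_CONST → push 2. Stack: [2, 2]
COMPARE_OP bool(<) → 2 vs 2 = False. Stack: [False]
POP_JUMP_IF_FALSE → pop False; jump. Stack: []
LOAD_FAST m → push -2. Stack: [-2]
RETURN_VALUE → return -2.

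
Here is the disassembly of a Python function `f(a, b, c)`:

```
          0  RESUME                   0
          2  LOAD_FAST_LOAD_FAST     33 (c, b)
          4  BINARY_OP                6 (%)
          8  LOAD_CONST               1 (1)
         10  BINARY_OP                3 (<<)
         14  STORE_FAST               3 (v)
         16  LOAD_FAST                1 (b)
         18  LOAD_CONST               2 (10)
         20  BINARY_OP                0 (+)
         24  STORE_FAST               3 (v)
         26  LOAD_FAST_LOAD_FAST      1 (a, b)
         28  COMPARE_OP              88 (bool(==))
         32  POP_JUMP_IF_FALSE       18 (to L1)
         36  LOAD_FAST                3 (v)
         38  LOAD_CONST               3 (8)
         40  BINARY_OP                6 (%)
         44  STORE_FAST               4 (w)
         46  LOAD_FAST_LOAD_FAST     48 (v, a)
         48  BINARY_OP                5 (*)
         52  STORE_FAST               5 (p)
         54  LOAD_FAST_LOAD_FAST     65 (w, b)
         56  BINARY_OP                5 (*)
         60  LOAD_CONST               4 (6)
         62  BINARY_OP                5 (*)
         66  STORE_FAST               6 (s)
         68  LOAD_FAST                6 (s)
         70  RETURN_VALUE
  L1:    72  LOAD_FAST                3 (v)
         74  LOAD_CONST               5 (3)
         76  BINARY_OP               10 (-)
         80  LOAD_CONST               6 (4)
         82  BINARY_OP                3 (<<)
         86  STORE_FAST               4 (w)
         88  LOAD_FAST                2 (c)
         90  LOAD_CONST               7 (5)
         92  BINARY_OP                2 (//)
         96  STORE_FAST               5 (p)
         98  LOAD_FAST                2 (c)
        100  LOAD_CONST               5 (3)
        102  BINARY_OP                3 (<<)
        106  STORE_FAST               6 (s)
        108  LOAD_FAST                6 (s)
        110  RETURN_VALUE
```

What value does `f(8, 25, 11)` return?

LOAD_FAST_LOAD_FAST c,b → push 11,25. Stack: [11, 25]
BINARY_OP % → 11 % 25 = 11. Stack: [11]
LOAD_CONST → push 1. Stack: [11, 1]
BINARY_OP << → 11 << 1 = 22. Stack: [22]
STORE_FAST v → v=22. Stack: []
LOAD_FAST b → push 25. Stack: [25]
LOAD_CONST → push 10. Stack: [25, 10]
BINARY_OP + → 25 + 10 = 35. Stack: [35]
STORE_FAST v → v=35. Stack: []
LOAD_FAST_LOAD_FAST a,b → push 8,25. Stack: [8, 25]
COMPARE_OP bool(==) → 8 vs 25 = False. Stack: [False]
POP_JUMP_IF_FALSE → pop False; jump. Stack: []
LOAD_FAST v → push 35. Stack: [35]
LOAD_CONST → push 3. Stack: [35, 3]
BINARY_OP - → 35 - 3 = 32. Stack: [32]
LOAD_CONST → push 4. Stack: [32, 4]
BINARY_OP << → 32 << 4 = 512. Stack: [512]
STORE_FAST w → w=512. Stack: []
LOAD_FAST c → push 11. Stack: [11]
LOAD_CONST → push 5. Stack: [11, 5]
BINARY_OP // → 11 // 5 = 2. Stack: [2]
STORE_FAST p → p=2. Stack: []
LOAD_FAST c → push 11. Stack: [11]
LOAD_CONST → push 3. Stack: [11, 3]
BINARY_OP << → 11 << 3 = 88. Stack: [88]
STORE_FAST s → s=88. Stack: []
LOAD_FAST s → push 88. Stack: [88]
RETURN_VALUE → return 88.

88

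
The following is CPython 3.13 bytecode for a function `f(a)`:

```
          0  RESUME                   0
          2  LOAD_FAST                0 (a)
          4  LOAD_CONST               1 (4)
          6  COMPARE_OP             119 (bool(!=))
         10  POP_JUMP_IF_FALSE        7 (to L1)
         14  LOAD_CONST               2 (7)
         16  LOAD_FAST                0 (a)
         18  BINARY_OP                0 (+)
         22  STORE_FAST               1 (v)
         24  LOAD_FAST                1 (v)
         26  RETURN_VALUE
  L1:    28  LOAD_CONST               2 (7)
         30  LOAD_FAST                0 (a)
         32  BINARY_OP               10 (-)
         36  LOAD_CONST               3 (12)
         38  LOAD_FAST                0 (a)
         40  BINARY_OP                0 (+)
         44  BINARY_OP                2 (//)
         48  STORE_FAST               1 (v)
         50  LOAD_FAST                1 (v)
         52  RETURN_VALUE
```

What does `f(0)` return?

LOAD_FAST a → push 0. Stack: [0]
LOAD_CONST → push 4. Stack: [0, 4]
COMPARE_OP bool(!=) → 0 vs 4 = True. Stack: [True]
POP_JUMP_IF_FALSE → pop True; no jump. Stack: []
LOAD_CONST → push 7. Stack: [7]
LOAD_FAST a → push 0. Stack: [7, 0]
BINARY_OP + → 7 + 0 = 7. Stack: [7]
STORE_FAST v → v=7. Stack: []
LOAD_FAST v → push 7. Stack: [7]
RETURN_VALUE → return 7.

7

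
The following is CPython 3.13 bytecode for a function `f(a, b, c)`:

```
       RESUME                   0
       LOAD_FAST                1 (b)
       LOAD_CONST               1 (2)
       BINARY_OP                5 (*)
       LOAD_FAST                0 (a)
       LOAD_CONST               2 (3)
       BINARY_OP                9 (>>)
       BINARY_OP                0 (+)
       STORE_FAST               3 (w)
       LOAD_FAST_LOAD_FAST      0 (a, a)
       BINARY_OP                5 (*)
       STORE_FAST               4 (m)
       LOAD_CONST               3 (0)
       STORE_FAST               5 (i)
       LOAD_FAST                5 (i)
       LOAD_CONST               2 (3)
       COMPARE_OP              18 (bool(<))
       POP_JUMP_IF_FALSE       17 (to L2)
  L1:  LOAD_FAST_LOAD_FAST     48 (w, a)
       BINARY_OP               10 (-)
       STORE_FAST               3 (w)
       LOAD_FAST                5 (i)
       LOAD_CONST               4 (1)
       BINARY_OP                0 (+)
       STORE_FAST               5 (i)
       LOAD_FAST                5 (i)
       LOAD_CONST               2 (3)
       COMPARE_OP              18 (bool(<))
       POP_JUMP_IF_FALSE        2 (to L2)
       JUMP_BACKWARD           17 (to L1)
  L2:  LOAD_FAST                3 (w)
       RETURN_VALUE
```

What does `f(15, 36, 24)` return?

LOAD_FAST b → push 36. Stack: [36]
LOAD_CONST → push 2. Stack: [36, 2]
BINARY_OP * → 36 * 2 = 72. Stack: [72]
LOAD_FAST a → push 15. Stack: [72, 15]
LOAD_CONST → push 3. Stack: [72, 15, 3]
BINARY_OP >> → 15 >> 3 = 1. Stack: [72, 1]
BINARY_OP + → 72 + 1 = 73. Stack: [73]
STORE_FAST w → w=73. Stack: []
LOAD_FAST_LOAD_FAST a,a → push 15,15. Stack: [15, 15]
BINARY_OP * → 15 * 15 = 225. Stack: [225]
STORE_FAST m → m=225. Stack: []
LOAD_CONST → push 0. Stack: [0]
STORE_FAST i → i=0. Stack: []
LOAD_FAST i → push 0. Stack: [0]
LOAD_CONST → push 3. Stack: [0, 3]
COMPARE_OP bool(<) → 0 vs 3 = True. Stack: [True]
POP_JUMP_IF_FALSE → pop True; no jump. Stack: []
LOAD_FAST_LOAD_FAST w,a → push 73,15. Stack: [73, 15]
BINARY_OP - → 73 - 15 = 58. Stack: [58]
STORE_FAST w → w=58. Stack: []
LOAD_FAST i → push 0. Stack: [0]
LOAD_CONST → push 1. Stack: [0, 1]
BINARY_OP + → 0 + 1 = 1. Stack: [1]
STORE_FAST i → i=1. Stack: []
LOAD_FAST i → push 1. Stack: [1]
LOAD_CONST → push 3. Stack: [1, 3]
COMPARE_OP bool(<) → 1 vs 3 = True. Stack: [True]
POP_JUMP_IF_FALSE → pop True; no jump. Stack: []
LOAD_FAST_LOAD_FAST w,a → push 58,15. Stack: [58, 15]
BINARY_OP - → 58 - 15 = 43. Stack: [43]
STORE_FAST w → w=43. Stack: []
LOAD_FAST i → push 1. Stack: [1]
LOAD_CONST → push 1. Stack: [1, 1]
BINARY_OP + → 1 + 1 = 2. Stack: [2]
STORE_FAST i → i=2. Stack: []
LOAD_FAST i → push 2. Stack: [2]
LOAD_CONST → push 3. Stack: [2, 3]
COMPARE_OP bool(<) → 2 vs 3 = True. Stack: [True]
POP_JUMP_IF_FALSE → pop True; no jump. Stack: []
LOAD_FAST_LOAD_FAST w,a → push 43,15. Stack: [43, 15]
BINARY_OP - → 43 - 15 = 28. Stack: [28]
STORE_FAST w → w=28. Stack: []
LOAD_FAST i → push 2. Stack: [2]
LOAD_CONST → push 1. Stack: [2, 1]
BINARY_OP + → 2 + 1 = 3. Stack: [3]
STORE_FAST i → i=3. Stack: []
LOAD_FAST i → push 3. Stack: [3]
LOAD_CONST → push 3. Stack: [3, 3]
COMPARE_OP bool(<) → 3 vs 3 = False. Stack: [False]
POP_JUMP_IF_FALSE → pop False; jump. Stack: []
LOAD_FAST w → push 28. Stack: [28]
RETURN_VALUE → return 28.

28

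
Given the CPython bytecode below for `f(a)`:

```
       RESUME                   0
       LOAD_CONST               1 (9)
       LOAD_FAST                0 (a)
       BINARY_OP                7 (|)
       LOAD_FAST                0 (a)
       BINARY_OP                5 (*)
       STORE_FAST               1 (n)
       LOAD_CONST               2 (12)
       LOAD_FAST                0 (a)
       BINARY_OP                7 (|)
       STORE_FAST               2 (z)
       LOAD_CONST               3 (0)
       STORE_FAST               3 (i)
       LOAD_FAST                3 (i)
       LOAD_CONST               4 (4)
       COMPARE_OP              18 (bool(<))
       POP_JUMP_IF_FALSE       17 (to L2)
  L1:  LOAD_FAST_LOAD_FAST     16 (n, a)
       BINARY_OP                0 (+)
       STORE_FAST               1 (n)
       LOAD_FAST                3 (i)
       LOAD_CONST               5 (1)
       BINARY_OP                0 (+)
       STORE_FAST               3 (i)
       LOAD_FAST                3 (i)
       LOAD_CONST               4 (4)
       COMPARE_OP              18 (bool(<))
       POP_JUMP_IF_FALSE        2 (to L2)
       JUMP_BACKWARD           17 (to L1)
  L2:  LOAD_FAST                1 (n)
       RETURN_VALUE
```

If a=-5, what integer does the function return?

LOAD_CONST → push 9. Stack: [9]
LOAD_FAST a → push -5. Stack: [9, -5]
BINARY_OP | → 9 | -5 = -5. Stack: [-5]
LOAD_FAST a → push -5. Stack: [-5, -5]
BINARY_OP * → -5 * -5 = 25. Stack: [25]
STORE_FAST n → n=25. Stack: []
LOAD_CONST → push 12. Stack: [12]
LOAD_FAST a → push -5. Stack: [12, -5]
BINARY_OP | → 12 | -5 = -1. Stack: [-1]
STORE_FAST z → z=-1. Stack: []
LOAD_CONST → push 0. Stack: [0]
STORE_FAST i → i=0. Stack: []
LOAD_FAST i → push 0. Stack: [0]
LOAD_CONST → push 4. Stack: [0, 4]
COMPARE_OP bool(<) → 0 vs 4 = True. Stack: [True]
POP_JUMP_IF_FALSE → pop True; no jump. Stack: []
LOAD_FAST_LOAD_FAST n,a → push 25,-5. Stack: [25, -5]
BINARY_OP + → 25 + -5 = 20. Stack: [20]
STORE_FAST n → n=20. Stack: []
LOAD_FAST i → push 0. Stack: [0]
LOAD_CONST → push 1. Stack: [0, 1]
BINARY_OP + → 0 + 1 = 1. Stack: [1]
STORE_FAST i → i=1. Stack: []
LOAD_FAST i → push 1. Stack: [1]
LOAD_CONST → push 4. Stack: [1, 4]
COMPARE_OP bool(<) → 1 vs 4 = True. Stack: [True]
POP_JUMP_IF_FALSE → pop True; no jump. Stack: []
LOAD_FAST_LOAD_FAST n,a → push 20,-5. Stack: [20, -5]
BINARY_OP + → 20 + -5 = 15. Stack: [15]
STORE_FAST n → n=15. Stack: []
LOAD_FAST i → push 1. Stack: [1]
LOAD_CONST → push 1. Stack: [1, 1]
BINARY_OP + → 1 + 1 = 2. Stack: [2]
STORE_FAST i → i=2. Stack: []
LOAD_FAST i → push 2. Stack: [2]
LOAD_CONST → push 4. Stack: [2, 4]
COMPARE_OP bool(<) → 2 vs 4 = True. Stack: [True]
POP_JUMP_IF_FALSE → pop True; no jump. Stack: []
LOAD_FAST_LOAD_FAST n,a → push 15,-5. Stack: [15, -5]
BINARY_OP + → 15 + -5 = 10. Stack: [10]
STORE_FAST n → n=10. Stack: []
LOAD_FAST i → push 2. Stack: [2]
LOAD_CONST → push 1. Stack: [2, 1]
BINARY_OP + → 2 + 1 = 3. Stack: [3]
STORE_FAST i → i=3. Stack: []
LOAD_FAST i → push 3. Stack: [3]
LOAD_CONST → push 4. Stack: [3, 4]
COMPARE_OP bool(<) → 3 vs 4 = True. Stack: [True]
POP_JUMP_IF_FALSE → pop True; no jump. Stack: []
LOAD_FAST_LOAD_FAST n,a → push 10,-5. Stack: [10, -5]
BINARY_OP + → 10 + -5 = 5. Stack: [5]
STORE_FAST n → n=5. Stack: []
LOAD_FAST i → push 3. Stack: [3]
LOAD_CONST → push 1. Stack: [3, 1]
BINARY_OP + → 3 + 1 = 4. Stack: [4]
STORE_FAST i → i=4. Stack: []
LOAD_FAST i → push 4. Stack: [4]
LOAD_CONST → push 4. Stack: [4, 4]
COMPARE_OP bool(<) → 4 vs 4 = False. Stack: [False]
POP_JUMP_IF_FALSE → pop False; jump. Stack: []
LOAD_FAST n → push 5. Stack: [5]
RETURN_VALUE → return 5.

5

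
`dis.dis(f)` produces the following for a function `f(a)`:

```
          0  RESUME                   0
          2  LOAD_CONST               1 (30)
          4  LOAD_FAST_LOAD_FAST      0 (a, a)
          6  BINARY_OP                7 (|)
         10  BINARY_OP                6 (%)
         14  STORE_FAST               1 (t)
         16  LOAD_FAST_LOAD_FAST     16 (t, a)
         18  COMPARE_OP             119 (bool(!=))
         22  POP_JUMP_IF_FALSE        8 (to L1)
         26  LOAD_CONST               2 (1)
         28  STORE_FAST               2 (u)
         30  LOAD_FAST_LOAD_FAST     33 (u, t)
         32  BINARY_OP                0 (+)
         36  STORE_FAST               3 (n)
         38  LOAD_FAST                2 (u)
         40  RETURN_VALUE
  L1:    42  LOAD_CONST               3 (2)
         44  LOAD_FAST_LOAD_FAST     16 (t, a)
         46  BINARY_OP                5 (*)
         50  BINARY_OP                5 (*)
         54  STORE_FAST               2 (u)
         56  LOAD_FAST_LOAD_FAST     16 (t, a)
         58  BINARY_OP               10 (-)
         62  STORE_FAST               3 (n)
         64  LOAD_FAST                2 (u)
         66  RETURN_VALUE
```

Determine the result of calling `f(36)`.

LOAD_CONST → push 30. Stack: [30]
LOAD_FAST_LOAD_FAST a,a → push 36,36. Stack: [30, 36, 36]
BINARY_OP | → 36 | 36 = 36. Stack: [30, 36]
BINARY_OP % → 30 % 36 = 30. Stack: [30]
STORE_FAST t → t=30. Stack: []
LOAD_FAST_LOAD_FAST t,a → push 30,36. Stack: [30, 36]
COMPARE_OP bool(!=) → 30 vs 36 = True. Stack: [True]
POP_JUMP_IF_FALSE → pop True; no jump. Stack: []
LOAD_CONST → push 1. Stack: [1]
STORE_FAST u → u=1. Stack: []
LOAD_FAST_LOAD_FAST u,t → push 1,30. Stack: [1, 30]
BINARY_OP + → 1 + 30 = 31. Stack: [31]
STORE_FAST n → n=31. Stack: []
LOAD_FAST u → push 1. Stack: [1]
RETURN_VALUE → return 1.

1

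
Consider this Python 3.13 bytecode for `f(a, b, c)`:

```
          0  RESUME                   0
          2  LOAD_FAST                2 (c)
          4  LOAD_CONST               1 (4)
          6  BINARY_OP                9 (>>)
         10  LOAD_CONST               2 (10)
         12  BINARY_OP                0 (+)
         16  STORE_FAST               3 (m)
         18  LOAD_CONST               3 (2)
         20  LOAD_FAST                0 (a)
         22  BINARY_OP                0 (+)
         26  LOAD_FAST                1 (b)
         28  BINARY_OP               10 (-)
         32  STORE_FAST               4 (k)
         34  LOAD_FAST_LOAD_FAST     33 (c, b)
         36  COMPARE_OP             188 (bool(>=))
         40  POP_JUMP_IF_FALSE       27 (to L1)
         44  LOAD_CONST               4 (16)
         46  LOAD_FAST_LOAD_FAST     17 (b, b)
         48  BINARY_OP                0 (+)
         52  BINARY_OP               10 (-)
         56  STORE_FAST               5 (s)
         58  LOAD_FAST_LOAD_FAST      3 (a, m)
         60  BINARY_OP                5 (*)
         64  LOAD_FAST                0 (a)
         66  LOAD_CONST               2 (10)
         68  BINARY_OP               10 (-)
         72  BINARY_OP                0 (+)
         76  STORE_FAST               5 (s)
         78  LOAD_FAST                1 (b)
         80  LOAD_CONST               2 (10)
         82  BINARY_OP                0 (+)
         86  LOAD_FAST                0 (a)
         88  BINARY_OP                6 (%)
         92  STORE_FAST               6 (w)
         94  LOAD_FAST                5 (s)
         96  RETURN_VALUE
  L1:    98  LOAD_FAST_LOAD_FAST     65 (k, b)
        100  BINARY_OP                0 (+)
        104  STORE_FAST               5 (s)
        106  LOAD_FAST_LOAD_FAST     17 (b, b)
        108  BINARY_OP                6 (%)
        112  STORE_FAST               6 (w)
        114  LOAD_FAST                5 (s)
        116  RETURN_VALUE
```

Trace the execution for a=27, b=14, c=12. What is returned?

29

LOAD_FAST c → push 12. Stack: [12]
LOAD_CONST → push 4. Stack: [12, 4]
BINARY_OP >> → 12 >> 4 = 0. Stack: [0]
LOAD_CONST → push 10. Stack: [0, 10]
BINARY_OP + → 0 + 10 = 10. Stack: [10]
STORE_FAST m → m=10. Stack: []
LOAD_CONST → push 2. Stack: [2]
LOAD_FAST a → push 27. Stack: [2, 27]
BINARY_OP + → 2 + 27 = 29. Stack: [29]
LOAD_FAST b → push 14. Stack: [29, 14]
BINARY_OP - → 29 - 14 = 15. Stack: [15]
STORE_FAST k → k=15. Stack: []
LOAD_FAST_LOAD_FAST c,b → push 12,14. Stack: [12, 14]
COMPARE_OP bool(>=) → 12 vs 14 = False. Stack: [False]
POP_JUMP_IF_FALSE → pop False; jump. Stack: []
LOAD_FAST_LOAD_FAST k,b → push 15,14. Stack: [15, 14]
BINARY_OP + → 15 + 14 = 29. Stack: [29]
STORE_FAST s → s=29. Stack: []
LOAD_FAST_LOAD_FAST b,b → push 14,14. Stack: [14, 14]
BINARY_OP % → 14 % 14 = 0. Stack: [0]
STORE_FAST w → w=0. Stack: []
LOAD_FAST s → push 29. Stack: [29]
RETURN_VALUE → return 29.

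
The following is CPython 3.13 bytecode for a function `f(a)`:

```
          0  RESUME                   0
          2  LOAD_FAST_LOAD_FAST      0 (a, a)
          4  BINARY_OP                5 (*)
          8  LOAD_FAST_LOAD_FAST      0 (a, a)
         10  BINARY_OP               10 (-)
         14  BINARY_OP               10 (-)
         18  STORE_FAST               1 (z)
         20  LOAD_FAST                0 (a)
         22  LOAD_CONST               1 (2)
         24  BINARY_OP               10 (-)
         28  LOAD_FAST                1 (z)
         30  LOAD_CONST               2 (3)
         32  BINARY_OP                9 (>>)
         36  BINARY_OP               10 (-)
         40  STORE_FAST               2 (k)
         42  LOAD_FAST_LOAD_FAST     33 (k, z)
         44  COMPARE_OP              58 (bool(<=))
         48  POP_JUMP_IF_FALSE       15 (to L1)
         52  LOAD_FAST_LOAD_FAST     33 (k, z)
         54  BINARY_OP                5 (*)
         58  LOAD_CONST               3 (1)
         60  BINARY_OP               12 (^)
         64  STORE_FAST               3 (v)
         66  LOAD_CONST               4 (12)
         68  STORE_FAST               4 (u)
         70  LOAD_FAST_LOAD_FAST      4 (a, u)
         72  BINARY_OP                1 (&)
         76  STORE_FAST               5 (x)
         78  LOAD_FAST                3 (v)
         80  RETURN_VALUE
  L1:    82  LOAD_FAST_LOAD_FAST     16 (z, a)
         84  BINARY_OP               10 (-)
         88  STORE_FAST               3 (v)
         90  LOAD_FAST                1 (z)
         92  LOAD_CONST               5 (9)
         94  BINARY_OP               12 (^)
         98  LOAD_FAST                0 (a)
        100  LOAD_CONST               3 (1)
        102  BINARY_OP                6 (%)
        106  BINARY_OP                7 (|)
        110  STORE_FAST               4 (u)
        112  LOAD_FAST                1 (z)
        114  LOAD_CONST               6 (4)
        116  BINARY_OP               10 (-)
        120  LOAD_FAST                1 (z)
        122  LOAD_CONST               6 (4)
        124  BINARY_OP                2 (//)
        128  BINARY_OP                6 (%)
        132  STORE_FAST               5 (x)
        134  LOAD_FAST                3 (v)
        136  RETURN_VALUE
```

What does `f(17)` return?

LOAD_FAST_LOAD_FAST a,a → push 17,17. Stack: [17, 17]
BINARY_OP * → 17 * 17 = 289. Stack: [289]
LOAD_FAST_LOAD_FAST a,a → push 17,17. Stack: [289, 17, 17]
BINARY_OP - → 17 - 17 = 0. Stack: [289, 0]
BINARY_OP - → 289 - 0 = 289. Stack: [289]
STORE_FAST z → z=289. Stack: []
LOAD_FAST a → push 17. Stack: [17]
LOAD_CONST → push 2. Stack: [17, 2]
BINARY_OP - → 17 - 2 = 15. Stack: [15]
LOAD_FAST z → push 289. Stack: [15, 289]
LOAD_CONST → push 3. Stack: [15, 289, 3]
BINARY_OP >> → 289 >> 3 = 36. Stack: [15, 36]
BINARY_OP - → 15 - 36 = -21. Stack: [-21]
STORE_FAST k → k=-21. Stack: []
LOAD_FAST_LOAD_FAST k,z → push -21,289. Stack: [-21, 289]
COMPARE_OP bool(<=) → -21 vs 289 = True. Stack: [True]
POP_JUMP_IF_FALSE → pop True; no jump. Stack: []
LOAD_FAST_LOAD_FAST k,z → push -21,289. Stack: [-21, 289]
BINARY_OP * → -21 * 289 = -6069. Stack: [-6069]
LOAD_CONST → push 1. Stack: [-6069, 1]
BINARY_OP ^ → -6069 ^ 1 = -6070. Stack: [-6070]
STORE_FAST v → v=-6070. Stack: []
LOAD_CONST → push 12. Stack: [12]
STORE_FAST u → u=12. Stack: []
LOAD_FAST_LOAD_FAST a,u → push 17,12. Stack: [17, 12]
BINARY_OP & → 17 & 12 = 0. Stack: [0]
STORE_FAST x → x=0. Stack: []
LOAD_FAST v → push -6070. Stack: [-6070]
RETURN_VALUE → return -6070.

-6070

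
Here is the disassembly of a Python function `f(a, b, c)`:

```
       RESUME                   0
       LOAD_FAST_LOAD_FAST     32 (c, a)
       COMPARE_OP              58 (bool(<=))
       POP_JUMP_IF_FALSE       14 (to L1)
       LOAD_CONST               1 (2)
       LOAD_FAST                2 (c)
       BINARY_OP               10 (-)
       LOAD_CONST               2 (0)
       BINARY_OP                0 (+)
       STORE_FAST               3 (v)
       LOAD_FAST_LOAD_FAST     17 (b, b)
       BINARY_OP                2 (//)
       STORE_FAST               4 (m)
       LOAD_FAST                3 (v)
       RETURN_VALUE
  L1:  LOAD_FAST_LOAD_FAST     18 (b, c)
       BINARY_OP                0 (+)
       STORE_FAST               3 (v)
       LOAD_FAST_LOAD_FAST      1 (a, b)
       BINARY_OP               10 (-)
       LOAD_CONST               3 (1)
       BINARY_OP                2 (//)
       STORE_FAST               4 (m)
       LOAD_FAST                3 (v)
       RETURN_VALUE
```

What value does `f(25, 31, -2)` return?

LOAD_FAST_LOAD_FAST c,a → push -2,25. Stack: [-2, 25]
COMPARE_OP bool(<=) → -2 vs 25 = True. Stack: [True]
POP_JUMP_IF_FALSE → pop True; no jump. Stack: []
LOAD_CONST → push 2. Stack: [2]
LOAD_FAST c → push -2. Stack: [2, -2]
BINARY_OP - → 2 - -2 = 4. Stack: [4]
LOAD_CONST → push 0. Stack: [4, 0]
BINARY_OP + → 4 + 0 = 4. Stack: [4]
STORE_FAST v → v=4. Stack: []
LOAD_FAST_LOAD_FAST b,b → push 31,31. Stack: [31, 31]
BINARY_OP // → 31 // 31 = 1. Stack: [1]
STORE_FAST m → m=1. Stack: []
LOAD_FAST v → push 4. Stack: [4]
RETURN_VALUE → return 4.

4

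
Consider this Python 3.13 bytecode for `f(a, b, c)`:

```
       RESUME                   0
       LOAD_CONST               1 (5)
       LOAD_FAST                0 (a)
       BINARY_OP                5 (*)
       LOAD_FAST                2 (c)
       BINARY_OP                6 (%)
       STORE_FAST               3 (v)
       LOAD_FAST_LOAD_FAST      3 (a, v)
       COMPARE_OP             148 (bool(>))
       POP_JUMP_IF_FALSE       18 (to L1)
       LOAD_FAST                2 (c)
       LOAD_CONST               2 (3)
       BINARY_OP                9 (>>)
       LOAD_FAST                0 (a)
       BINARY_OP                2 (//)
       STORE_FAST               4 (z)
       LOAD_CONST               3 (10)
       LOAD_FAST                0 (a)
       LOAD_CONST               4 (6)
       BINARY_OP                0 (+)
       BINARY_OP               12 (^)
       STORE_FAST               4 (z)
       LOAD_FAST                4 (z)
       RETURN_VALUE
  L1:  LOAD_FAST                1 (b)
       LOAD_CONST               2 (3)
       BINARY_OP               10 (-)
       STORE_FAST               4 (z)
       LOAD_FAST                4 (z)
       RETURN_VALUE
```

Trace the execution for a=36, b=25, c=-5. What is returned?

32

LOAD_CONST → push 5. Stack: [5]
LOAD_FAST a → push 36. Stack: [5, 36]
BINARY_OP * → 5 * 36 = 180. Stack: [180]
LOAD_FAST c → push -5. Stack: [180, -5]
BINARY_OP % → 180 % -5 = 0. Stack: [0]
STORE_FAST v → v=0. Stack: []
LOAD_FAST_LOAD_FAST a,v → push 36,0. Stack: [36, 0]
COMPARE_OP bool(>) → 36 vs 0 = True. Stack: [True]
POP_JUMP_IF_FALSE → pop True; no jump. Stack: []
LOAD_FAST c → push -5. Stack: [-5]
LOAD_CONST → push 3. Stack: [-5, 3]
BINARY_OP >> → -5 >> 3 = -1. Stack: [-1]
LOAD_FAST a → push 36. Stack: [-1, 36]
BINARY_OP // → -1 // 36 = -1. Stack: [-1]
STORE_FAST z → z=-1. Stack: []
LOAD_CONST → push 10. Stack: [10]
LOAD_FAST a → push 36. Stack: [10, 36]
LOAD_CONST → push 6. Stack: [10, 36, 6]
BINARY_OP + → 36 + 6 = 42. Stack: [10, 42]
BINARY_OP ^ → 10 ^ 42 = 32. Stack: [32]
STORE_FAST z → z=32. Stack: []
LOAD_FAST z → push 32. Stack: [32]
RETURN_VALUE → return 32.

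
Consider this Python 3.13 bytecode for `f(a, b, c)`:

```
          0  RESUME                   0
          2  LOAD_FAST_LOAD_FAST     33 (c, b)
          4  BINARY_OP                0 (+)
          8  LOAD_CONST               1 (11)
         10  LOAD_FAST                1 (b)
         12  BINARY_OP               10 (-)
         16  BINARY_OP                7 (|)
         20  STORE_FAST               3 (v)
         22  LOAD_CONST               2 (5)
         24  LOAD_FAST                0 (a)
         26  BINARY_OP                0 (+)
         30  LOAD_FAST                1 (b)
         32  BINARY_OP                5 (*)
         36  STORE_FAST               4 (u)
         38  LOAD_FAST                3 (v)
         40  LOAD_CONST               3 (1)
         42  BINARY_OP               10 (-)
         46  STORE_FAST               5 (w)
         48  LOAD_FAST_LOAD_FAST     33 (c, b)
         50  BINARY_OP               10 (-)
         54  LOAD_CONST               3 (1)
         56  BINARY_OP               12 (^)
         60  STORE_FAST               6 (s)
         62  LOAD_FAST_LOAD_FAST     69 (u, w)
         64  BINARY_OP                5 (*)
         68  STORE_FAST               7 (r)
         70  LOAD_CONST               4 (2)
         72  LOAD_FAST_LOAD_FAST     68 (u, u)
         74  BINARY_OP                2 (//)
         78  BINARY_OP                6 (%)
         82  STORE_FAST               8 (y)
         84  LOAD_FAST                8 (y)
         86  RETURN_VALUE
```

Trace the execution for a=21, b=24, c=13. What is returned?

0

LOAD_FAST_LOAD_FAST c,b → push 13,24. Stack: [13, 24]
BINARY_OP + → 13 + 24 = 37. Stack: [37]
LOAD_CONST → push 11. Stack: [37, 11]
LOAD_FAST b → push 24. Stack: [37, 11, 24]
BINARY_OP - → 11 - 24 = -13. Stack: [37, -13]
BINARY_OP | → 37 | -13 = -9. Stack: [-9]
STORE_FAST v → v=-9. Stack: []
LOAD_CONST → push 5. Stack: [5]
LOAD_FAST a → push 21. Stack: [5, 21]
BINARY_OP + → 5 + 21 = 26. Stack: [26]
LOAD_FAST b → push 24. Stack: [26, 24]
BINARY_OP * → 26 * 24 = 624. Stack: [624]
STORE_FAST u → u=624. Stack: []
LOAD_FAST v → push -9. Stack: [-9]
LOAD_CONST → push 1. Stack: [-9, 1]
BINARY_OP - → -9 - 1 = -10. Stack: [-10]
STORE_FAST w → w=-10. Stack: []
LOAD_FAST_LOAD_FAST c,b → push 13,24. Stack: [13, 24]
BINARY_OP - → 13 - 24 = -11. Stack: [-11]
LOAD_CONST → push 1. Stack: [-11, 1]
BINARY_OP ^ → -11 ^ 1 = -12. Stack: [-12]
STORE_FAST s → s=-12. Stack: []
LOAD_FAST_LOAD_FAST u,w → push 624,-10. Stack: [624, -10]
BINARY_OP * → 624 * -10 = -6240. Stack: [-6240]
STORE_FAST r → r=-6240. Stack: []
LOAD_CONST → push 2. Stack: [2]
LOAD_FAST_LOAD_FAST u,u → push 624,624. Stack: [2, 624, 624]
BINARY_OP // → 624 // 624 = 1. Stack: [2, 1]
BINARY_OP % → 2 % 1 = 0. Stack: [0]
STORE_FAST y → y=0. Stack: []
LOAD_FAST y → push 0. Stack: [0]
RETURN_VALUE → return 0.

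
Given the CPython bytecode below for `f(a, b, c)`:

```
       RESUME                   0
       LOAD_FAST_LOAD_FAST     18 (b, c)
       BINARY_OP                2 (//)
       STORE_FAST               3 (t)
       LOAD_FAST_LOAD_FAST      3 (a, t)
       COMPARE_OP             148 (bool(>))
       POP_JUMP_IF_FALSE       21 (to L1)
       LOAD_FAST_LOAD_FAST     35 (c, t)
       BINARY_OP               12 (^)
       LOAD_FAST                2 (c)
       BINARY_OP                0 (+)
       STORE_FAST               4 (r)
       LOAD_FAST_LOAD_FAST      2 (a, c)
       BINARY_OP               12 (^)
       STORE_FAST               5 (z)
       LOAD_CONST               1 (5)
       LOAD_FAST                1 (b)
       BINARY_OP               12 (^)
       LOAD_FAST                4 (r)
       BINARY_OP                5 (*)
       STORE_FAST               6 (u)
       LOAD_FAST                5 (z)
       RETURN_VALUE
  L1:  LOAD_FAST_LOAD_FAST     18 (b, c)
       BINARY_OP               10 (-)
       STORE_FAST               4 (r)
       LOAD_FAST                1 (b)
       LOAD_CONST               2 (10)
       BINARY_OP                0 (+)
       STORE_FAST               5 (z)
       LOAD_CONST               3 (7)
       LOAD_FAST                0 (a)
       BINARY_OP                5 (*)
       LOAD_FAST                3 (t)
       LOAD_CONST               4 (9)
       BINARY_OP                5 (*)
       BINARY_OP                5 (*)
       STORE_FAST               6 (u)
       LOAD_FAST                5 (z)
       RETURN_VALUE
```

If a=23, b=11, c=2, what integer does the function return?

LOAD_FAST_LOAD_FAST b,c → push 11,2. Stack: [11, 2]
BINARY_OP // → 11 // 2 = 5. Stack: [5]
STORE_FAST t → t=5. Stack: []
LOAD_FAST_LOAD_FAST a,t → push 23,5. Stack: [23, 5]
COMPARE_OP bool(>) → 23 vs 5 = True. Stack: [True]
POP_JUMP_IF_FALSE → pop True; no jump. Stack: []
LOAD_FAST_LOAD_FAST c,t → push 2,5. Stack: [2, 5]
BINARY_OP ^ → 2 ^ 5 = 7. Stack: [7]
LOAD_FAST c → push 2. Stack: [7, 2]
BINARY_OP + → 7 + 2 = 9. Stack: [9]
STORE_FAST r → r=9. Stack: []
LOAD_FAST_LOAD_FAST a,c → push 23,2. Stack: [23, 2]
BINARY_OP ^ → 23 ^ 2 = 21. Stack: [21]
STORE_FAST z → z=21. Stack: []
LOAD_CONST → push 5. Stack: [5]
LOAD_FAST b → push 11. Stack: [5, 11]
BINARY_OP ^ → 5 ^ 11 = 14. Stack: [14]
LOAD_FAST r → push 9. Stack: [14, 9]
BINARY_OP * → 14 * 9 = 126. Stack: [126]
STORE_FAST u → u=126. Stack: []
LOAD_FAST z → push 21. Stack: [21]
RETURN_VALUE → return 21.

21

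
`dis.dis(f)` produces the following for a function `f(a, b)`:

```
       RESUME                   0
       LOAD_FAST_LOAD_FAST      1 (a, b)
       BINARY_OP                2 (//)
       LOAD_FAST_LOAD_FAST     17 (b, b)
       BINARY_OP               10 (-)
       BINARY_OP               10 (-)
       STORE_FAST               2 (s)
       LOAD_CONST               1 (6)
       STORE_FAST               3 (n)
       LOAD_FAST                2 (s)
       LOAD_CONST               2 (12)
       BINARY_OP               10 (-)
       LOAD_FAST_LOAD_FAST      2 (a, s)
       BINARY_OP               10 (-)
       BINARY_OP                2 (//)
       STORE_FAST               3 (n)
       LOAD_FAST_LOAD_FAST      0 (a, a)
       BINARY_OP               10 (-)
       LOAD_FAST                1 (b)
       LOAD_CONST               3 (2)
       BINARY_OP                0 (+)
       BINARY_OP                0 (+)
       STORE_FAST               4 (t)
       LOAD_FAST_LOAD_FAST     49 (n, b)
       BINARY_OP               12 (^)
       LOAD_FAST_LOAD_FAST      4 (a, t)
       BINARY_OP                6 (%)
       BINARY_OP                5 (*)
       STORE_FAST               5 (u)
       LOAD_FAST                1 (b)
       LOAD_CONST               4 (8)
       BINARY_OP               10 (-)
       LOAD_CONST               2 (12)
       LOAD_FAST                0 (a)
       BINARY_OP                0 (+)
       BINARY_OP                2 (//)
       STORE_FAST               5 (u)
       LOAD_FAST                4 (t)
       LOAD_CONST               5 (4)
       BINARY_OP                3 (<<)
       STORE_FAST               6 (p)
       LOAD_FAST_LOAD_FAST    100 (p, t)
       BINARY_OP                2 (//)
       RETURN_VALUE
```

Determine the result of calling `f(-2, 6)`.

LOAD_FAST_LOAD_FAST a,b → push -2,6. Stack: [-2, 6]
BINARY_OP // → -2 // 6 = -1. Stack: [-1]
LOAD_FAST_LOAD_FAST b,b → push 6,6. Stack: [-1, 6, 6]
BINARY_OP - → 6 - 6 = 0. Stack: [-1, 0]
BINARY_OP - → -1 - 0 = -1. Stack: [-1]
STORE_FAST s → s=-1. Stack: []
LOAD_CONST → push 6. Stack: [6]
STORE_FAST n → n=6. Stack: []
LOAD_FAST s → push -1. Stack: [-1]
LOAD_CONST → push 12. Stack: [-1, 12]
BINARY_OP - → -1 - 12 = -13. Stack: [-13]
LOAD_FAST_LOAD_FAST a,s → push -2,-1. Stack: [-13, -2, -1]
BINARY_OP - → -2 - -1 = -1. Stack: [-13, -1]
BINARY_OP // → -13 // -1 = 13. Stack: [13]
STORE_FAST n → n=13. Stack: []
LOAD_FAST_LOAD_FAST a,a → push -2,-2. Stack: [-2, -2]
BINARY_OP - → -2 - -2 = 0. Stack: [0]
LOAD_FAST b → push 6. Stack: [0, 6]
LOAD_CONST → push 2. Stack: [0, 6, 2]
BINARY_OP + → 6 + 2 = 8. Stack: [0, 8]
BINARY_OP + → 0 + 8 = 8. Stack: [8]
STORE_FAST t → t=8. Stack: []
LOAD_FAST_LOAD_FAST n,b → push 13,6. Stack: [13, 6]
BINARY_OP ^ → 13 ^ 6 = 11. Stack: [11]
LOAD_FAST_LOAD_FAST a,t → push -2,8. Stack: [11, -2, 8]
BINARY_OP % → -2 % 8 = 6. Stack: [11, 6]
BINARY_OP * → 11 * 6 = 66. Stack: [66]
STORE_FAST u → u=66. Stack: []
LOAD_FAST b → push 6. Stack: [6]
LOAD_CONST → push 8. Stack: [6, 8]
BINARY_OP - → 6 - 8 = -2. Stack: [-2]
LOAD_CONST → push 12. Stack: [-2, 12]
LOAD_FAST a → push -2. Stack: [-2, 12, -2]
BINARY_OP + → 12 + -2 = 10. Stack: [-2, 10]
BINARY_OP // → -2 // 10 = -1. Stack: [-1]
STORE_FAST u → u=-1. Stack: []
LOAD_FAST t → push 8. Stack: [8]
LOAD_CONST → push 4. Stack: [8, 4]
BINARY_OP << → 8 << 4 = 128. Stack: [128]
STORE_FAST p → p=128. Stack: []
LOAD_FAST_LOAD_FAST p,t → push 128,8. Stack: [128, 8]
BINARY_OP // → 128 // 8 = 16. Stack: [16]
RETURN_VALUE → return 16.

16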